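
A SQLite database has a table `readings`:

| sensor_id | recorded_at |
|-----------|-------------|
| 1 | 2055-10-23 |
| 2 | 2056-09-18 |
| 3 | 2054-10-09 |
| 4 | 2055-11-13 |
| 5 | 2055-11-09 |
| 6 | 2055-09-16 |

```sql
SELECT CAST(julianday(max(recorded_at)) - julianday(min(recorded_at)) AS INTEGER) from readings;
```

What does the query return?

MIN = 2054-10-09, MAX = 2056-09-18.
22 days remain in October 2054 after the 9th (31 − 9).
Full months from November 2054 through August 2056 contribute their day counts.
Then 18 days into September 2056.
Total: 22 + 30 + 31 + 31 + 28 + 31 + 30 + 31 + 30 + 31 + 31 + 30 + 31 + 30 + 31 + 31 + 29 + 31 + 30 + 31 + 30 + 31 + 31 + 18 = 710.

710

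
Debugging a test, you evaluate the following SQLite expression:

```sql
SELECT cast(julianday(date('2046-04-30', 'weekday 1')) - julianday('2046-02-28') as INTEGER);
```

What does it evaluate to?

`weekday 1` advances to the next Monday; 2046-04-30 is already a Monday, so it stays at 2046-04-30.
0 days remain in February 2046 after the 28th (28 − 28).
March 2046: 31 days.
Then 30 days into April 2046.
Total: 0 + 31 + 30 = 61.

61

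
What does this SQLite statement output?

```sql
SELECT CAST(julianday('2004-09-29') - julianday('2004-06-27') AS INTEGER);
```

3 days remain in June 2004 after the 27th (30 − 27).
July 2004: 31 days.
August 2004: 31 days.
Then 29 days into September 2004.
Total: 3 + 31 + 31 + 29 = 94.

94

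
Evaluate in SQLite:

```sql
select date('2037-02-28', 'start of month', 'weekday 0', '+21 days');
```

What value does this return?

2037-02-22

`start of month` rewinds 2037-02-28 to 2037-02-01.
`weekday 0` advances to the next Sunday; 2037-02-01 is already a Sunday, so it stays at 2037-02-01.
Advancing 21 more days within February lands on 2037-02-22.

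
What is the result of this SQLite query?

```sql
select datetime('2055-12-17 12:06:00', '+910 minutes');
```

2055-12-18 03:16:00

910 minutes = 15h 10m; +910 minutes from 2055-12-17 12:06:00 is 2055-12-18 03:16:00 (crosses midnight).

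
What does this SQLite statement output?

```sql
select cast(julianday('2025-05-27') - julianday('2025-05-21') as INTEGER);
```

Both dates are in May 2025: 27 − 21 = 6.

6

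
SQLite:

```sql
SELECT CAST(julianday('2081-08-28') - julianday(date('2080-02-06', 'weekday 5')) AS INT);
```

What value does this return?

566

`weekday 5` advances to the next Friday; 2080-02-06 is a Tuesday, so it moves forward to 2080-02-09.
20 days remain in February 2080 after the 9th (29 − 9).
Full months from March 2080 through July 2081 contribute their day counts.
Then 28 days into August 2081.
Total: 20 + 31 + 30 + 31 + 30 + 31 + 31 + 30 + 31 + 30 + 31 + 31 + 28 + 31 + 30 + 31 + 30 + 31 + 28 = 566.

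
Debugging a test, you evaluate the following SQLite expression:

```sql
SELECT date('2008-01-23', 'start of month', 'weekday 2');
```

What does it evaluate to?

`start of month` rewinds 2008-01-23 to 2008-01-01.
`weekday 2` advances to the next Tuesday; 2008-01-01 is already a Tuesday, so it stays at 2008-01-01.

2008-01-01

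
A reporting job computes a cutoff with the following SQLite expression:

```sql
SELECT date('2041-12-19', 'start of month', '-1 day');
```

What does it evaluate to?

`start of month` rewinds 2041-12-19 to 2041-12-01.
Going back 1 day from 2041-12-01 reaches 2041-11-30 (last day of November, 30 days).

2041-11-30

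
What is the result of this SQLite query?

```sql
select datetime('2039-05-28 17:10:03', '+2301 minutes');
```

2301 minutes = 38h 21m; +2301 minutes from 2039-05-28 17:10:03 is 2039-05-30 07:31:03 (crosses midnight).

2039-05-30 07:31:03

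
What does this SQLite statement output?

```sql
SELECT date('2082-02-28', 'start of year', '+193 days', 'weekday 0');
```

2082-07-19

`start of year` rewinds 2082-02-28 to 2082-01-01.
Applying '+193 days' to 2082-01-01: counting 193 days forward gives 2082-07-13.
`weekday 0` advances to the next Sunday; 2082-07-13 is a Monday, so it moves forward to 2082-07-19.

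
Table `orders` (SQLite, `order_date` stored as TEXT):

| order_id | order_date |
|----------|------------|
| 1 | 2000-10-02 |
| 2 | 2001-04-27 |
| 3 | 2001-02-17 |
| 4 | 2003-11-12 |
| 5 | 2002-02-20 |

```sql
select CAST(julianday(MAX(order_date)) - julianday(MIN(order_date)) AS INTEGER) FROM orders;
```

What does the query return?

MIN = 2000-10-02, MAX = 2003-11-12.
29 days remain in October 2000 after the 2nd (31 − 2).
Full months from November 2000 through October 2003 contribute their day counts.
Then 12 days into November 2003.
Total: 29 + 30 + 31 + 31 + 28 + 31 + 30 + 31 + 30 + 31 + 31 + 30 + 31 + 30 + 31 + 31 + 28 + 31 + 30 + 31 + 30 + 31 + 31 + 30 + 31 + 30 + 31 + 31 + 28 + 31 + 30 + 31 + 30 + 31 + 31 + 30 + 31 + 12 = 1136.

1136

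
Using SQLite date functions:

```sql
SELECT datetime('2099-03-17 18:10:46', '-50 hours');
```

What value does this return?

-50 hours from 2099-03-17 18:10:46 is 2099-03-15 16:10:46 (crosses midnight).

2099-03-15 16:10:46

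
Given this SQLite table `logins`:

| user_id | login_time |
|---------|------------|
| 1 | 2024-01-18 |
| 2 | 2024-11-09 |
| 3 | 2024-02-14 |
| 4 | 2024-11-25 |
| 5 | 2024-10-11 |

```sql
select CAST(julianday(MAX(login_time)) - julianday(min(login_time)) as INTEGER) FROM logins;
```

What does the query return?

MIN = 2024-01-18, MAX = 2024-11-25.
13 days remain in January 2024 after the 18th (31 − 18).
Full months from February 2024 through October 2024 contribute their day counts.
Then 25 days into November 2024.
Total: 13 + 29 + 31 + 30 + 31 + 30 + 31 + 31 + 30 + 31 + 25 = 312.

312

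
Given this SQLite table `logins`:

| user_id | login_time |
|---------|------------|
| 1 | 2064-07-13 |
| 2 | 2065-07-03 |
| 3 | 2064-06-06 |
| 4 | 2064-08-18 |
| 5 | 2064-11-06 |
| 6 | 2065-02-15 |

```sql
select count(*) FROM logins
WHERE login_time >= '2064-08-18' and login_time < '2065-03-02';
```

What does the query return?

Rows in [2064-08-18, 2065-03-02): 2064-08-18, 2064-11-06, 2065-02-15 → 3 rows.

3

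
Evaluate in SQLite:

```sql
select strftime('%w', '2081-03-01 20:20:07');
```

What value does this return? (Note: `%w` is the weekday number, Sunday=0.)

6

2081-03-01 is a Saturday; with Sunday=0 that is 6.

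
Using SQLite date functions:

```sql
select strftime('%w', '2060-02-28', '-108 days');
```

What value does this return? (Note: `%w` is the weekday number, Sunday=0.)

First apply '-108 days': 2060-02-28 → 2059-11-12.
2059-11-12 is a Wednesday; with Sunday=0 that is 3.

3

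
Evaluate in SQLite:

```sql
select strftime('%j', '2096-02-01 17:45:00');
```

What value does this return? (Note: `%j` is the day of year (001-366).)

Day-of-year for 2096-02-01: days since 2096-01-01 inclusive = 32, zero-padded to 032.

032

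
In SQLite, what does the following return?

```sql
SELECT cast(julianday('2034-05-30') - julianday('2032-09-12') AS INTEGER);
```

18 days remain in September 2032 after the 12th (30 − 12).
Full months from October 2032 through April 2034 contribute their day counts.
Then 30 days into May 2034.
Total: 18 + 31 + 30 + 31 + 31 + 28 + 31 + 30 + 31 + 30 + 31 + 31 + 30 + 31 + 30 + 31 + 31 + 28 + 31 + 30 + 30 = 625.

625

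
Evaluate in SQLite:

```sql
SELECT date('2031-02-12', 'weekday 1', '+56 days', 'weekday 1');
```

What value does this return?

`weekday 1` advances to the next Monday; 2031-02-12 is a Wednesday, so it moves forward to 2031-02-17.
Applying '+56 days' to 2031-02-17: counting 56 days forward gives 2031-04-14.
`weekday 1` advances to the next Monday; 2031-04-14 is already a Monday, so it stays at 2031-04-14.

2031-04-14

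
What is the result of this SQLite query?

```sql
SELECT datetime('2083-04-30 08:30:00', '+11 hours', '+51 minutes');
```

2083-04-30 20:21:00

+11 hours from 2083-04-30 08:30:00 is 2083-04-30 19:30:00.
+51 minutes from 2083-04-30 19:30:00 is 2083-04-30 20:21:00.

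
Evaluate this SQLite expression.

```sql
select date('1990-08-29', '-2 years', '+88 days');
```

1988-11-25

Adding -2 years to 1990-08-29 gives 1988-08-29.
Applying '+88 days' to 1988-08-29: counting 88 days forward gives 1988-11-25.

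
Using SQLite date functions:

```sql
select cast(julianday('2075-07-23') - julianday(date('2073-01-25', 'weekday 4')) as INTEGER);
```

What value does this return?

`weekday 4` advances to the next Thursday; 2073-01-25 is a Wednesday, so it moves forward to 2073-01-26.
5 days remain in January 2073 after the 26th (31 − 26).
Full months from February 2073 through June 2075 contribute their day counts.
Then 23 days into July 2075.
Total: 5 + 28 + 31 + 30 + 31 + 30 + 31 + 31 + 30 + 31 + 30 + 31 + 31 + 28 + 31 + 30 + 31 + 30 + 31 + 31 + 30 + 31 + 30 + 31 + 31 + 28 + 31 + 30 + 31 + 30 + 23 = 908.

908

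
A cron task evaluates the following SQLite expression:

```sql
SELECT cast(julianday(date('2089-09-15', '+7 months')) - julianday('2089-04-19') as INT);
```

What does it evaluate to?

361

Adding +7 months to 2089-09-15 gives 2090-04-15.
11 days remain in April 2089 after the 19th (30 − 19).
Full months from May 2089 through March 2090 contribute their day counts.
Then 15 days into April 2090.
Total: 11 + 31 + 30 + 31 + 31 + 30 + 31 + 30 + 31 + 31 + 28 + 31 + 15 = 361.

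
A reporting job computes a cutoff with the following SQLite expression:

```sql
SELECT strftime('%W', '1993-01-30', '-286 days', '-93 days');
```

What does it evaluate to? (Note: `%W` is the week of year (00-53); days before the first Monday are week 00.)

02

First apply '-286 days', '-93 days': 1993-01-30 → 1992-01-17.
1992-01-17 is a Friday. SQLite's %W counts Mondays since the year started; the result is 02.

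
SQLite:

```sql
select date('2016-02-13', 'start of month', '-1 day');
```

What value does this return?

2016-01-31

`start of month` rewinds 2016-02-13 to 2016-02-01.
Going back 1 day from 2016-02-01 reaches 2016-01-31 (last day of January, 31 days).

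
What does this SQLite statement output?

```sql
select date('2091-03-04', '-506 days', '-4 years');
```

Applying '-506 days' to 2091-03-04: counting 506 days back gives 2089-10-14.
Adding -4 years to 2089-10-14 gives 2085-10-14.

2085-10-14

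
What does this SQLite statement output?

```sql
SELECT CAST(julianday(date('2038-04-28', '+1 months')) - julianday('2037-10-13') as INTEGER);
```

Adding +1 month to 2038-04-28 gives 2038-05-28.
18 days remain in October 2037 after the 13th (31 − 13).
Full months from November 2037 through April 2038 contribute their day counts.
Then 28 days into May 2038.
Total: 18 + 30 + 31 + 31 + 28 + 31 + 30 + 28 = 227.

227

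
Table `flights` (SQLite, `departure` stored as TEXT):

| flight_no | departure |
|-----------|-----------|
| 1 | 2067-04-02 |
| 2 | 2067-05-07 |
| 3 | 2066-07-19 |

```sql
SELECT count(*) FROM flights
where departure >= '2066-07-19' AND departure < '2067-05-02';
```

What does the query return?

2

Rows in [2066-07-19, 2067-05-02): 2067-04-02, 2066-07-19 → 2 rows.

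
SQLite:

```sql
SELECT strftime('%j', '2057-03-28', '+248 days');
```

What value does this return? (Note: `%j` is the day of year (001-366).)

335

First apply '+248 days': 2057-03-28 → 2057-12-01.
Day-of-year for 2057-12-01: days since 2057-01-01 inclusive = 335, zero-padded to 335.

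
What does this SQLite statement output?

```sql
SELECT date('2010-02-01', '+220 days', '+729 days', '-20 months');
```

Applying '+220 days' to 2010-02-01: counting 220 days forward gives 2010-09-09.
Applying '+729 days' to 2010-09-09: counting 729 days forward gives 2012-09-07.
Adding -20 months to 2012-09-07 gives 2011-01-07.

2011-01-07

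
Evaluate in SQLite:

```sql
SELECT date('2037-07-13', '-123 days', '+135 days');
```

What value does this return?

Applying '-123 days' to 2037-07-13: counting 123 days back gives 2037-03-12.
Applying '+135 days' to 2037-03-12: counting 135 days forward gives 2037-07-25.

2037-07-25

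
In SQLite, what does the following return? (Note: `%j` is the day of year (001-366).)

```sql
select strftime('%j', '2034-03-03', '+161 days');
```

First apply '+161 days': 2034-03-03 → 2034-08-11.
Day-of-year for 2034-08-11: days since 2034-01-01 inclusive = 223, zero-padded to 223.

223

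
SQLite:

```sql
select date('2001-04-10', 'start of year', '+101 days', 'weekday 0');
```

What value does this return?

2001-04-15

`start of year` rewinds 2001-04-10 to 2001-01-01.
Applying '+101 days' to 2001-01-01: counting 101 days forward gives 2001-04-12.
`weekday 0` advances to the next Sunday; 2001-04-12 is a Thursday, so it moves forward to 2001-04-15.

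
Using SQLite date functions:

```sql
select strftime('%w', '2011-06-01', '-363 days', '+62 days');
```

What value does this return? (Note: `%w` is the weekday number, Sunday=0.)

3

First apply '-363 days', '+62 days': 2011-06-01 → 2010-08-04.
2010-08-04 is a Wednesday; with Sunday=0 that is 3.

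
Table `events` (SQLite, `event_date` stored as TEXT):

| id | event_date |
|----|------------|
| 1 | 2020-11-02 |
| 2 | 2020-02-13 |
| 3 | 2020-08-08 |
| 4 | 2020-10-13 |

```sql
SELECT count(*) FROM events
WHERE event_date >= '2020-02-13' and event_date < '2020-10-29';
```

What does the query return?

3

Rows in [2020-02-13, 2020-10-29): 2020-02-13, 2020-08-08, 2020-10-13 → 3 rows.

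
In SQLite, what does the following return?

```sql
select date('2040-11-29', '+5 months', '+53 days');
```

Adding +5 months to 2040-11-29 gives 2041-04-29.
Applying '+53 days' to 2041-04-29: counting 53 days forward gives 2041-06-21.

2041-06-21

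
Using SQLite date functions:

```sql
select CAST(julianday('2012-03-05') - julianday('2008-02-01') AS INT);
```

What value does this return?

28 days remain in February 2008 after the 1st (29 − 1).
Full months from March 2008 through February 2012 contribute their day counts.
Then 5 days into March 2012.
Total: 28 + 31 + 30 + 31 + 30 + 31 + 31 + 30 + 31 + 30 + 31 + 31 + 28 + 31 + 30 + 31 + 30 + 31 + 31 + 30 + 31 + 30 + 31 + 31 + 28 + 31 + 30 + 31 + 30 + 31 + 31 + 30 + 31 + 30 + 31 + 31 + 28 + 31 + 30 + 31 + 30 + 31 + 31 + 30 + 31 + 30 + 31 + 31 + 29 + 5 = 1494.

1494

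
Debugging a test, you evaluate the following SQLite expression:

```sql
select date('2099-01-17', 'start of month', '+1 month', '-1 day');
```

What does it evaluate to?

`start of month` rewinds 2099-01-17 to 2099-01-01.
Adding +1 month to 2099-01-01 gives 2099-02-01.
Going back 1 day from 2099-02-01 reaches 2099-01-31 (last day of January, 31 days).

2099-01-31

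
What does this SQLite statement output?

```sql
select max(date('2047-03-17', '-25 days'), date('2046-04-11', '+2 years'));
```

date('2047-03-17', '-25 days') → 2047-02-20.
date('2046-04-11', '+2 years') → 2048-04-11.
Later of the two is 2048-04-11.

2048-04-11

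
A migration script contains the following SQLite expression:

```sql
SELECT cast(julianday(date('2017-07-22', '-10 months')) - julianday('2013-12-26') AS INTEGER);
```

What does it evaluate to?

1001

Adding -10 months to 2017-07-22 gives 2016-09-22.
5 days remain in December 2013 after the 26th (31 − 26).
Full months from January 2014 through August 2016 contribute their day counts.
Then 22 days into September 2016.
Total: 5 + 31 + 28 + 31 + 30 + 31 + 30 + 31 + 31 + 30 + 31 + 30 + 31 + 31 + 28 + 31 + 30 + 31 + 30 + 31 + 31 + 30 + 31 + 30 + 31 + 31 + 29 + 31 + 30 + 31 + 30 + 31 + 31 + 22 = 1001.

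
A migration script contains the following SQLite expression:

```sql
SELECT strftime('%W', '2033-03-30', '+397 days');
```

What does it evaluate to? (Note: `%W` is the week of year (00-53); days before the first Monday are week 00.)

First apply '+397 days': 2033-03-30 → 2034-05-01.
2034-05-01 is a Monday. SQLite's %W counts Mondays since the year started; the result is 18.

18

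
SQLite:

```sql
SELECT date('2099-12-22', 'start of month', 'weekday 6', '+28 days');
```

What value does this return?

`start of month` rewinds 2099-12-22 to 2099-12-01.
`weekday 6` advances to the next Saturday; 2099-12-01 is a Tuesday, so it moves forward to 2099-12-05.
December 2099 has 31 days; 26 remain after the 5th, so 27 days reach 2100-01-01.
Advancing 1 more day within January lands on 2100-01-02.

2100-01-02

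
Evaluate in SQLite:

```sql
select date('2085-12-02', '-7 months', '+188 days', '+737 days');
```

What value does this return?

Adding -7 months to 2085-12-02 gives 2085-05-02.
Applying '+188 days' to 2085-05-02: counting 188 days forward gives 2085-11-06.
Applying '+737 days' to 2085-11-06: counting 737 days forward gives 2087-11-13.

2087-11-13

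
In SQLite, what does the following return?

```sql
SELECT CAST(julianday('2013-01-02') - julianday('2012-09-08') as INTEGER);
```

22 days remain in September 2012 after the 8th (30 − 8).
October 2012: 31 days.
November 2012: 30 days.
December 2012: 31 days.
Then 2 days into January 2013.
Total: 22 + 31 + 30 + 31 + 2 = 116.

116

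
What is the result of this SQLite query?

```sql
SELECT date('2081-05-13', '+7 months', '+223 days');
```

2082-07-24

Adding +7 months to 2081-05-13 gives 2081-12-13.
Applying '+223 days' to 2081-12-13: counting 223 days forward gives 2082-07-24.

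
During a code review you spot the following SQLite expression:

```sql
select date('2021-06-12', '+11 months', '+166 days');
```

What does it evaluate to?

2022-10-25

Adding +11 months to 2021-06-12 gives 2022-05-12.
Applying '+166 days' to 2022-05-12: counting 166 days forward gives 2022-10-25.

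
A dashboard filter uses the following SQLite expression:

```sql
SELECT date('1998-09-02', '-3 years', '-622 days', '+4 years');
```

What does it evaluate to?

1997-12-19

Adding -3 years to 1998-09-02 gives 1995-09-02.
Applying '-622 days' to 1995-09-02: counting 622 days back gives 1993-12-19.
Adding +4 years to 1993-12-19 gives 1997-12-19.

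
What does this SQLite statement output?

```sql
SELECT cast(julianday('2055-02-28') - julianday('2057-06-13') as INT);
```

0 days remain in February 2055 after the 28th (28 − 28).
Full months from March 2055 through May 2057 contribute their day counts.
Then 13 days into June 2057.
Total: 0 + 31 + 30 + 31 + 30 + 31 + 31 + 30 + 31 + 30 + 31 + 31 + 29 + 31 + 30 + 31 + 30 + 31 + 31 + 30 + 31 + 30 + 31 + 31 + 28 + 31 + 30 + 31 + 13 = 836.
The subtraction is earlier − later, so the result is −836 → -836.

-836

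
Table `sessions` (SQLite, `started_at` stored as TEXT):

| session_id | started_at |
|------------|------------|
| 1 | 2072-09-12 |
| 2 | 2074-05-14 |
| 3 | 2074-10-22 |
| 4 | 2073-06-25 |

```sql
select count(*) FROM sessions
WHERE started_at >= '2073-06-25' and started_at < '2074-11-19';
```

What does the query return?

Rows in [2073-06-25, 2074-11-19): 2074-05-14, 2074-10-22, 2073-06-25 → 3 rows.

3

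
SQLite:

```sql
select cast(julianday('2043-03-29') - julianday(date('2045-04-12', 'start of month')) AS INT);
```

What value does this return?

`start of month` rewinds 2045-04-12 to 2045-04-01.
2 days remain in March 2043 after the 29th (31 − 29).
Full months from April 2043 through March 2045 contribute their day counts.
Then 1 day into April 2045.
Total: 2 + 30 + 31 + 30 + 31 + 31 + 30 + 31 + 30 + 31 + 31 + 29 + 31 + 30 + 31 + 30 + 31 + 31 + 30 + 31 + 30 + 31 + 31 + 28 + 31 + 1 = 734.
The subtraction is earlier − later, so the result is −734 → -734.

-734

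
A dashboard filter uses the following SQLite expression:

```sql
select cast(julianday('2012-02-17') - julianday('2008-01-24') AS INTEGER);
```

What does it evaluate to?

1485

7 days remain in January 2008 after the 24th (31 − 24).
Full months from February 2008 through January 2012 contribute their day counts.
Then 17 days into February 2012.
Total: 7 + 29 + 31 + 30 + 31 + 30 + 31 + 31 + 30 + 31 + 30 + 31 + 31 + 28 + 31 + 30 + 31 + 30 + 31 + 31 + 30 + 31 + 30 + 31 + 31 + 28 + 31 + 30 + 31 + 30 + 31 + 31 + 30 + 31 + 30 + 31 + 31 + 28 + 31 + 30 + 31 + 30 + 31 + 31 + 30 + 31 + 30 + 31 + 31 + 17 = 1485.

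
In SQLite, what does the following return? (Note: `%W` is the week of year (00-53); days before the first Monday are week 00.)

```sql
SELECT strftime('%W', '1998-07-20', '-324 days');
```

First apply '-324 days': 1998-07-20 → 1997-08-30.
1997-08-30 is a Saturday. SQLite's %W counts Mondays since the year started; the result is 34.

34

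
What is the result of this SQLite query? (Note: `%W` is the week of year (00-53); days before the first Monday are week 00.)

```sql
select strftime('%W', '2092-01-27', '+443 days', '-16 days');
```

12

First apply '+443 days', '-16 days': 2092-01-27 → 2093-03-29.
2093-03-29 is a Sunday. SQLite's %W counts Mondays since the year started; the result is 12.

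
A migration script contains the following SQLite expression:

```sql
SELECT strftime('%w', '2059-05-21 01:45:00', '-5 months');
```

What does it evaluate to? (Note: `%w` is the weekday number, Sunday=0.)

First apply '-5 months': 2059-05-21 01:45:00 → 2058-12-21 01:45:00.
2058-12-21 is a Saturday; with Sunday=0 that is 6.

6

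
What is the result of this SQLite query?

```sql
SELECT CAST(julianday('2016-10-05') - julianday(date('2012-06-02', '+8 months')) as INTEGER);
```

1341

Adding +8 months to 2012-06-02 gives 2013-02-02.
26 days remain in February 2013 after the 2nd (28 − 2).
Full months from March 2013 through September 2016 contribute their day counts.
Then 5 days into October 2016.
Total: 26 + 31 + 30 + 31 + 30 + 31 + 31 + 30 + 31 + 30 + 31 + 31 + 28 + 31 + 30 + 31 + 30 + 31 + 31 + 30 + 31 + 30 + 31 + 31 + 28 + 31 + 30 + 31 + 30 + 31 + 31 + 30 + 31 + 30 + 31 + 31 + 29 + 31 + 30 + 31 + 30 + 31 + 31 + 30 + 5 = 1341.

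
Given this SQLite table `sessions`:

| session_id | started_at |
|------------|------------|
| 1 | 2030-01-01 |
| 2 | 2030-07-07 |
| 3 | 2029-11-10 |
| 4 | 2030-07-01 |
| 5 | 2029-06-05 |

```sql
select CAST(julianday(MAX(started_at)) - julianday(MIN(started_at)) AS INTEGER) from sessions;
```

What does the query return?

397

MIN = 2029-06-05, MAX = 2030-07-07.
25 days remain in June 2029 after the 5th (30 − 5).
Full months from July 2029 through June 2030 contribute their day counts.
Then 7 days into July 2030.
Total: 25 + 31 + 31 + 30 + 31 + 30 + 31 + 31 + 28 + 31 + 30 + 31 + 30 + 7 = 397.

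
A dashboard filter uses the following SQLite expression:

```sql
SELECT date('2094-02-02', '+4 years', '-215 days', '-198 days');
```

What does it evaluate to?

2096-12-16

Adding +4 years to 2094-02-02 gives 2098-02-02.
Applying '-215 days' to 2098-02-02: counting 215 days back gives 2097-07-02.
Applying '-198 days' to 2097-07-02: counting 198 days back gives 2096-12-16.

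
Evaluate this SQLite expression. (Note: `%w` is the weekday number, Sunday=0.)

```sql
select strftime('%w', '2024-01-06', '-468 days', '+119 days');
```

First apply '-468 days', '+119 days': 2024-01-06 → 2023-01-22.
2023-01-22 is a Sunday; with Sunday=0 that is 0.

0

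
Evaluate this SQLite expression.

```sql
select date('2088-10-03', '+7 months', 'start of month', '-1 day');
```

2089-04-30

Adding +7 months to 2088-10-03 gives 2089-05-03.
`start of month` rewinds 2089-05-03 to 2089-05-01.
Going back 1 day from 2089-05-01 reaches 2089-04-30 (last day of April, 30 days).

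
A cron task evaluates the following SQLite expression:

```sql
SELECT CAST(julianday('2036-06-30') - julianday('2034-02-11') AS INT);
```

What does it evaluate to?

870

17 days remain in February 2034 after the 11th (28 − 11).
Full months from March 2034 through May 2036 contribute their day counts.
Then 30 days into June 2036.
Total: 17 + 31 + 30 + 31 + 30 + 31 + 31 + 30 + 31 + 30 + 31 + 31 + 28 + 31 + 30 + 31 + 30 + 31 + 31 + 30 + 31 + 30 + 31 + 31 + 29 + 31 + 30 + 31 + 30 = 870.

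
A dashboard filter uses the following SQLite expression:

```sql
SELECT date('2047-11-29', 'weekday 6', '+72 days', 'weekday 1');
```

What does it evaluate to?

2048-02-10

`weekday 6` advances to the next Saturday; 2047-11-29 is a Friday, so it moves forward to 2047-11-30.
Applying '+72 days' to 2047-11-30: counting 72 days forward gives 2048-02-10.
`weekday 1` advances to the next Monday; 2048-02-10 is already a Monday, so it stays at 2048-02-10.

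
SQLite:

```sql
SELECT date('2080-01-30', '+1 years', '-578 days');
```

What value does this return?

2079-07-02

Adding +1 year to 2080-01-30 gives 2081-01-30.
Applying '-578 days' to 2081-01-30: counting 578 days back gives 2079-07-02.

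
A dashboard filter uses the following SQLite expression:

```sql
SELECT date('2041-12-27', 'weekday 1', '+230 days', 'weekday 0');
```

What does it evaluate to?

`weekday 1` advances to the next Monday; 2041-12-27 is a Friday, so it moves forward to 2041-12-30.
Applying '+230 days' to 2041-12-30: counting 230 days forward gives 2042-08-17.
`weekday 0` advances to the next Sunday; 2042-08-17 is already a Sunday, so it stays at 2042-08-17.

2042-08-17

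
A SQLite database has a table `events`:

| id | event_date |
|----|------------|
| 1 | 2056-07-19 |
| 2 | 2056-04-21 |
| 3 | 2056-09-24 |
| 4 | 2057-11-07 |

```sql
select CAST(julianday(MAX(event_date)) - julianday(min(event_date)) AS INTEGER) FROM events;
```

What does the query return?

MIN = 2056-04-21, MAX = 2057-11-07.
9 days remain in April 2056 after the 21st (30 − 21).
Full months from May 2056 through October 2057 contribute their day counts.
Then 7 days into November 2057.
Total: 9 + 31 + 30 + 31 + 31 + 30 + 31 + 30 + 31 + 31 + 28 + 31 + 30 + 31 + 30 + 31 + 31 + 30 + 31 + 7 = 565.

565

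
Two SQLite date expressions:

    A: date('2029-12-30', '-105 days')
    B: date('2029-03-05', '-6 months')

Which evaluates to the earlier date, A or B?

A = 2029-09-16.
B = 2028-09-05.
B is earlier.

B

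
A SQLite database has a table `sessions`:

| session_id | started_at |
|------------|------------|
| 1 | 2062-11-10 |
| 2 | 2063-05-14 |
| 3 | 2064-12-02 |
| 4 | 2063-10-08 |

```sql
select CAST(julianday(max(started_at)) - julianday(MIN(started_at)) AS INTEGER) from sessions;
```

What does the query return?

753

MIN = 2062-11-10, MAX = 2064-12-02.
20 days remain in November 2062 after the 10th (30 − 10).
Full months from December 2062 through November 2064 contribute their day counts.
Then 2 days into December 2064.
Total: 20 + 31 + 31 + 28 + 31 + 30 + 31 + 30 + 31 + 31 + 30 + 31 + 30 + 31 + 31 + 29 + 31 + 30 + 31 + 30 + 31 + 31 + 30 + 31 + 30 + 2 = 753.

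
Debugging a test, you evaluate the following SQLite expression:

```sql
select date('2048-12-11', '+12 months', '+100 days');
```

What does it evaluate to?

2050-03-21

Adding +12 months to 2048-12-11 gives 2049-12-11.
Applying '+100 days' to 2049-12-11: counting 100 days forward gives 2050-03-21.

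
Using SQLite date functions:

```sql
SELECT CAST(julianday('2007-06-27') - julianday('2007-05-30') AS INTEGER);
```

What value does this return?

28

1 day remains in May 2007 after the 30th (31 − 30).
Then 27 days into June 2007.
Total: 1 + 27 = 28.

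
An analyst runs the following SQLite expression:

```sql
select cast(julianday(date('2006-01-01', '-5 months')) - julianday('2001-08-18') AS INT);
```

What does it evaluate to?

1444

Adding -5 months to 2006-01-01 gives 2005-08-01.
13 days remain in August 2001 after the 18th (31 − 18).
Full months from September 2001 through July 2005 contribute their day counts.
Then 1 day into August 2005.
Total: 13 + 30 + 31 + 30 + 31 + 31 + 28 + 31 + 30 + 31 + 30 + 31 + 31 + 30 + 31 + 30 + 31 + 31 + 28 + 31 + 30 + 31 + 30 + 31 + 31 + 30 + 31 + 30 + 31 + 31 + 29 + 31 + 30 + 31 + 30 + 31 + 31 + 30 + 31 + 30 + 31 + 31 + 28 + 31 + 30 + 31 + 30 + 31 + 1 = 1444.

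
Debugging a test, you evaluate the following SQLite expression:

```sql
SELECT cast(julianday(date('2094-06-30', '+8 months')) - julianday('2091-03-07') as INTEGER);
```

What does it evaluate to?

Adding +8 months to 2094-06-30 targets 2095-02-30. February 2095 has only 28 days, so SQLite normalizes the 2-day overflow forward to 2095-03-02.
24 days remain in March 2091 after the 7th (31 − 7).
Full months from April 2091 through February 2095 contribute their day counts.
Then 2 days into March 2095.
Total: 24 + 30 + 31 + 30 + 31 + 31 + 30 + 31 + 30 + 31 + 31 + 29 + 31 + 30 + 31 + 30 + 31 + 31 + 30 + 31 + 30 + 31 + 31 + 28 + 31 + 30 + 31 + 30 + 31 + 31 + 30 + 31 + 30 + 31 + 31 + 28 + 31 + 30 + 31 + 30 + 31 + 31 + 30 + 31 + 30 + 31 + 31 + 28 + 2 = 1456.

1456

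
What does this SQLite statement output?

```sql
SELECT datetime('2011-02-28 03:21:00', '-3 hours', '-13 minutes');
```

-3 hours from 2011-02-28 03:21:00 is 2011-02-28 00:21:00.
-13 minutes from 2011-02-28 00:21:00 is 2011-02-28 00:08:00.

2011-02-28 00:08:00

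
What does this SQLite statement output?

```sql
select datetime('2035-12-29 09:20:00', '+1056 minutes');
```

1056 minutes = 17h 36m; +1056 minutes from 2035-12-29 09:20:00 is 2035-12-30 02:56:00 (crosses midnight).

2035-12-30 02:56:00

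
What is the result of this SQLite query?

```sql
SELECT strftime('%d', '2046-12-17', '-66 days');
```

First apply '-66 days': 2046-12-17 → 2046-10-12.
`%d` extracts the 2-digit day of month: 12.

12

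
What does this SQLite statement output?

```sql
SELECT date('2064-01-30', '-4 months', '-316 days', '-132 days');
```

Adding -4 months to 2064-01-30 gives 2063-09-30.
Applying '-316 days' to 2063-09-30: counting 316 days back gives 2062-11-18.
Applying '-132 days' to 2062-11-18: counting 132 days back gives 2062-07-09.

2062-07-09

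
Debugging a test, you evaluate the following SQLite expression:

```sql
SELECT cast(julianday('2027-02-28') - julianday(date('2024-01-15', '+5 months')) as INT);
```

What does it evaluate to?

Adding +5 months to 2024-01-15 gives 2024-06-15.
15 days remain in June 2024 after the 15th (30 − 15).
Full months from July 2024 through January 2027 contribute their day counts.
Then 28 days into February 2027.
Total: 15 + 31 + 31 + 30 + 31 + 30 + 31 + 31 + 28 + 31 + 30 + 31 + 30 + 31 + 31 + 30 + 31 + 30 + 31 + 31 + 28 + 31 + 30 + 31 + 30 + 31 + 31 + 30 + 31 + 30 + 31 + 31 + 28 = 988.

988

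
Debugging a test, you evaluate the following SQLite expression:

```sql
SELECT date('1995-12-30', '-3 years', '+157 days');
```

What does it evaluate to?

1993-06-05

Adding -3 years to 1995-12-30 gives 1992-12-30.
Applying '+157 days' to 1992-12-30: counting 157 days forward gives 1993-06-05.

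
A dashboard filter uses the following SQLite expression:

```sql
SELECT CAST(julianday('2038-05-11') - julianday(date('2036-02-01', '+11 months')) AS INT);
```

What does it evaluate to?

495

Adding +11 months to 2036-02-01 gives 2037-01-01.
30 days remain in January 2037 after the 1st (31 − 1).
Full months from February 2037 through April 2038 contribute their day counts.
Then 11 days into May 2038.
Total: 30 + 28 + 31 + 30 + 31 + 30 + 31 + 31 + 30 + 31 + 30 + 31 + 31 + 28 + 31 + 30 + 11 = 495.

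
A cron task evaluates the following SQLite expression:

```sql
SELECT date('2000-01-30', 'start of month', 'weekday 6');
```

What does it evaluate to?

2000-01-01

`start of month` rewinds 2000-01-30 to 2000-01-01.
`weekday 6` advances to the next Saturday; 2000-01-01 is already a Saturday, so it stays at 2000-01-01.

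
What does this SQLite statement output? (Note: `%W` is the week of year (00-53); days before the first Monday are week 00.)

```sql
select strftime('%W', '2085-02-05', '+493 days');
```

23

First apply '+493 days': 2085-02-05 → 2086-06-13.
2086-06-13 is a Thursday. SQLite's %W counts Mondays since the year started; the result is 23.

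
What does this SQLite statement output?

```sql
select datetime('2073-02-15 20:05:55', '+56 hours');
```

2073-02-18 04:05:55

+56 hours from 2073-02-15 20:05:55 is 2073-02-18 04:05:55 (crosses midnight).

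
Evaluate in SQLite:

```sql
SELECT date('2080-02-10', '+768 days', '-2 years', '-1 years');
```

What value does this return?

2079-03-19

Applying '+768 days' to 2080-02-10: counting 768 days forward gives 2082-03-19.
Adding -2 years to 2082-03-19 gives 2080-03-19.
Adding -1 year to 2080-03-19 gives 2079-03-19.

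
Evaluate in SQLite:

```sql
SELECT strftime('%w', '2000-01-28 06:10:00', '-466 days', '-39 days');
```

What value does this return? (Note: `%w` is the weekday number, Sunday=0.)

First apply '-466 days', '-39 days': 2000-01-28 06:10:00 → 1998-09-10 06:10:00.
1998-09-10 is a Thursday; with Sunday=0 that is 4.

4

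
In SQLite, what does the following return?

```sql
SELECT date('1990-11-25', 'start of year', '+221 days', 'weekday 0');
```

1990-08-12

`start of year` rewinds 1990-11-25 to 1990-01-01.
Applying '+221 days' to 1990-01-01: counting 221 days forward gives 1990-08-10.
`weekday 0` advances to the next Sunday; 1990-08-10 is a Friday, so it moves forward to 1990-08-12.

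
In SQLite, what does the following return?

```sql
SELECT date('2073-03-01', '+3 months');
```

Adding +3 months to 2073-03-01 gives 2073-06-01.

2073-06-01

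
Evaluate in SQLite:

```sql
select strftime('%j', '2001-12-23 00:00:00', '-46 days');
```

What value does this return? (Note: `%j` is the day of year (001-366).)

311

First apply '-46 days': 2001-12-23 00:00:00 → 2001-11-07 00:00:00.
Day-of-year for 2001-11-07: days since 2001-01-01 inclusive = 311, zero-padded to 311.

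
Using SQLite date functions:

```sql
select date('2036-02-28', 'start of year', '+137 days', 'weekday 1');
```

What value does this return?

2036-05-19

`start of year` rewinds 2036-02-28 to 2036-01-01.
Applying '+137 days' to 2036-01-01: counting 137 days forward gives 2036-05-17.
`weekday 1` advances to the next Monday; 2036-05-17 is a Saturday, so it moves forward to 2036-05-19.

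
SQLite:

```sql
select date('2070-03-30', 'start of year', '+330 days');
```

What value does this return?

2070-11-27

`start of year` rewinds 2070-03-30 to 2070-01-01.
Applying '+330 days' to 2070-01-01: counting 330 days forward gives 2070-11-27.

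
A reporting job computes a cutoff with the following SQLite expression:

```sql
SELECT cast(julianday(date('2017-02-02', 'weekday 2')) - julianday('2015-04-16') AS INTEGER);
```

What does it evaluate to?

663

`weekday 2` advances to the next Tuesday; 2017-02-02 is a Thursday, so it moves forward to 2017-02-07.
14 days remain in April 2015 after the 16th (30 − 16).
Full months from May 2015 through January 2017 contribute their day counts.
Then 7 days into February 2017.
Total: 14 + 31 + 30 + 31 + 31 + 30 + 31 + 30 + 31 + 31 + 29 + 31 + 30 + 31 + 30 + 31 + 31 + 30 + 31 + 30 + 31 + 31 + 7 = 663.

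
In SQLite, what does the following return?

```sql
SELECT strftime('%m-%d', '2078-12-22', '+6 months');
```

06-22

First apply '+6 months': 2078-12-22 → 2079-06-22.
`%m-%d` extracts the month-day: 06-22.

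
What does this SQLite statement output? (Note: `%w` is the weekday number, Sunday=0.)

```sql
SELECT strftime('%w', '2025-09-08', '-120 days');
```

First apply '-120 days': 2025-09-08 → 2025-05-11.
2025-05-11 is a Sunday; with Sunday=0 that is 0.

0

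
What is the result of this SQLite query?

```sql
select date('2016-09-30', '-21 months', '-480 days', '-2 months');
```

Adding -21 months to 2016-09-30 gives 2014-12-30.
Applying '-480 days' to 2014-12-30: counting 480 days back gives 2013-09-06.
Adding -2 months to 2013-09-06 gives 2013-07-06.

2013-07-06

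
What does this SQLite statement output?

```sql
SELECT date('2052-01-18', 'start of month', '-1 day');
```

2051-12-31

`start of month` rewinds 2052-01-18 to 2052-01-01.
Going back 1 day from 2052-01-01 reaches 2051-12-31 (last day of December, 31 days).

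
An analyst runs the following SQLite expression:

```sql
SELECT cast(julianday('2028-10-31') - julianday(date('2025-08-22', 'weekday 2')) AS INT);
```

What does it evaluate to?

1162

`weekday 2` advances to the next Tuesday; 2025-08-22 is a Friday, so it moves forward to 2025-08-26.
5 days remain in August 2025 after the 26th (31 − 26).
Full months from September 2025 through September 2028 contribute their day counts.
Then 31 days into October 2028.
Total: 5 + 30 + 31 + 30 + 31 + 31 + 28 + 31 + 30 + 31 + 30 + 31 + 31 + 30 + 31 + 30 + 31 + 31 + 28 + 31 + 30 + 31 + 30 + 31 + 31 + 30 + 31 + 30 + 31 + 31 + 29 + 31 + 30 + 31 + 30 + 31 + 31 + 30 + 31 = 1162.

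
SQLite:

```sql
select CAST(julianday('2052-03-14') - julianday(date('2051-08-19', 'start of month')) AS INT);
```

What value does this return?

226

`start of month` rewinds 2051-08-19 to 2051-08-01.
30 days remain in August 2051 after the 1st (31 − 1).
Full months from September 2051 through February 2052 contribute their day counts.
Then 14 days into March 2052.
Total: 30 + 30 + 31 + 30 + 31 + 31 + 29 + 14 = 226.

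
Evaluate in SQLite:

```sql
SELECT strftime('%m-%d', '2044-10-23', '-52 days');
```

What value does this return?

First apply '-52 days': 2044-10-23 → 2044-09-01.
`%m-%d` extracts the month-day: 09-01.

09-01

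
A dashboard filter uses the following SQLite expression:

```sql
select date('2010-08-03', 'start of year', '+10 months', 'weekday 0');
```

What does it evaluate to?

`start of year` rewinds 2010-08-03 to 2010-01-01.
Adding +10 months to 2010-01-01 gives 2010-11-01.
`weekday 0` advances to the next Sunday; 2010-11-01 is a Monday, so it moves forward to 2010-11-07.

2010-11-07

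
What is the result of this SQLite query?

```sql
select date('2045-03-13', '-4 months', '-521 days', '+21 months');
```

Adding -4 months to 2045-03-13 gives 2044-11-13.
Applying '-521 days' to 2044-11-13: counting 521 days back gives 2043-06-11.
Adding +21 months to 2043-06-11 gives 2045-03-11.

2045-03-11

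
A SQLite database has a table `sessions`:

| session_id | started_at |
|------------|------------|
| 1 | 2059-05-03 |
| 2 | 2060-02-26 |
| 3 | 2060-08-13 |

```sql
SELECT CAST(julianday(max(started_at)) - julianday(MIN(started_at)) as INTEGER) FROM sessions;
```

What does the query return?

MIN = 2059-05-03, MAX = 2060-08-13.
28 days remain in May 2059 after the 3rd (31 − 3).
Full months from June 2059 through July 2060 contribute their day counts.
Then 13 days into August 2060.
Total: 28 + 30 + 31 + 31 + 30 + 31 + 30 + 31 + 31 + 29 + 31 + 30 + 31 + 30 + 31 + 13 = 468.

468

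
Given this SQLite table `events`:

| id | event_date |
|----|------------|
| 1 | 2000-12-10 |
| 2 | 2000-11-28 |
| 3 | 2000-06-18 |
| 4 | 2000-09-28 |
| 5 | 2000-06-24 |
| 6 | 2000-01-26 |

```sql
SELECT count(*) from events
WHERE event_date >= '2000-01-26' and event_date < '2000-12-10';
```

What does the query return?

5

Rows in [2000-01-26, 2000-12-10): 2000-11-28, 2000-06-18, 2000-09-28, 2000-06-24, 2000-01-26 → 5 rows.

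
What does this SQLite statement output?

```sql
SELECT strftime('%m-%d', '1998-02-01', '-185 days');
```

07-31

First apply '-185 days': 1998-02-01 → 1997-07-31.
`%m-%d` extracts the month-day: 07-31.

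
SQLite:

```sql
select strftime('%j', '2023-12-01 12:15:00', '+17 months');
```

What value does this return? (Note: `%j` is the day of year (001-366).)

First apply '+17 months': 2023-12-01 12:15:00 → 2025-05-01 12:15:00.
Day-of-year for 2025-05-01: days since 2025-01-01 inclusive = 121, zero-padded to 121.

121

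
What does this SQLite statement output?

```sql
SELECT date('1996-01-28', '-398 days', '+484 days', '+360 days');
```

1997-04-18

Applying '-398 days' to 1996-01-28: counting 398 days back gives 1994-12-26.
Applying '+484 days' to 1994-12-26: counting 484 days forward gives 1996-04-23.
Applying '+360 days' to 1996-04-23: counting 360 days forward gives 1997-04-18.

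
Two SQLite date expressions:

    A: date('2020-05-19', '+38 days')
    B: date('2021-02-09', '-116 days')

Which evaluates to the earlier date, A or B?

A

A = 2020-06-26.
B = 2020-10-16.
A is earlier.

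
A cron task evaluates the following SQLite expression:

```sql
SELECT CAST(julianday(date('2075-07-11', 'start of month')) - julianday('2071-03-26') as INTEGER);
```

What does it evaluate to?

1558

`start of month` rewinds 2075-07-11 to 2075-07-01.
5 days remain in March 2071 after the 26th (31 − 26).
Full months from April 2071 through June 2075 contribute their day counts.
Then 1 day into July 2075.
Total: 5 + 30 + 31 + 30 + 31 + 31 + 30 + 31 + 30 + 31 + 31 + 29 + 31 + 30 + 31 + 30 + 31 + 31 + 30 + 31 + 30 + 31 + 31 + 28 + 31 + 30 + 31 + 30 + 31 + 31 + 30 + 31 + 30 + 31 + 31 + 28 + 31 + 30 + 31 + 30 + 31 + 31 + 30 + 31 + 30 + 31 + 31 + 28 + 31 + 30 + 31 + 30 + 1 = 1558.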